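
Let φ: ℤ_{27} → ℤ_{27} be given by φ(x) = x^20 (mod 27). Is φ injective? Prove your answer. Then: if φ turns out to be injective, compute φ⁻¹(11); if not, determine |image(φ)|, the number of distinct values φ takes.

10

φ(0) = 0^20 = 0.
φ(3): Repeated squaring mod 27: 3^1 ≡ 3, 3^2 ≡ 3² = 9, 3^4 ≡ 9² = 81 ≡ 0, 3^8 ≡ 0² = 0, 3^16 ≡ 0² = 0. Since 20 = 16 + 4, 3^20 ≡ 0·0: 0·0 = 0. So 3^20 ≡ 0 (mod 27).
So φ(0) = φ(3) = 0 while 0 ≠ 3, therefore φ is not injective.
Since φ is not injective, we determine |image(φ)|. Computing x^20 mod 27 for each x (by repeated squaring, reducing mod 27 at every step), the values φ(0), φ(1), …, φ(26) are: 0, 1, 4, 0, 16, 25, 0, 22, 10, 0, 19, 13, 0, 7, 7, 0, 13, 19, 0, 10, 22, 0, 25, 16, 0, 4, 1.
The distinct values are {0, 1, 4, 7, 10, 13, 16, 19, 22, 25}; there are 10 of them.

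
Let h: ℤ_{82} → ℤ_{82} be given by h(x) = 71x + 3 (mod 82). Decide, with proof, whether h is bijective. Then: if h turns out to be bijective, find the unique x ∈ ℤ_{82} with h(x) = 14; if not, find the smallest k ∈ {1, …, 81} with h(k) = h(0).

By definition, h is injective when h(x_1) = h(x_2) forces x_1 = x_2.
If h(x_1) = h(x_2), then 71x_1 ≡ 71x_2 (mod 82). Because gcd(71, 82) = 1, we may cancel 71 to get x_1 ≡ x_2 (mod 82).
We now compute 71⁻¹ mod 82 explicitly. Euclid's algorithm: 82 = 1·71 + 11, 71 = 6·11 + 5, 11 = 2·5 + 1; back-substituting gives 1 = 67·71 − 58·82, so 71⁻¹ ≡ 67 (mod 82).
Then y ↦ 67(y − 3) is a two-sided inverse to h, so every y ∈ ℤ_{82} has a preimage.
Thus h is bijective.
Since h is bijective, we compute h⁻¹(14): solve 71x + 3 ≡ 14 (mod 82), i.e. 71x ≡ 11 (mod 82).
Multiplying by 71⁻¹ = 67 gives x ≡ 67·11 = 737 = 8·82 + 81 ≡ 81 (mod 82).
Check: h(81) = 71·81 + 3 = 5754 = 70·82 + 14 ≡ 14 (mod 82).

81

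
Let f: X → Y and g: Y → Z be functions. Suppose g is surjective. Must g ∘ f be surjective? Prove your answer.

No. Take X = {1}, Y = Z = {1, 2, 3, 4, 5, 6}, f(1) = 1, and g = identity (surjective).
Then (g ∘ f)(1) = 1, and 6 ∈ Z has no preimage under g ∘ f, so g ∘ f is not surjective.

not surjective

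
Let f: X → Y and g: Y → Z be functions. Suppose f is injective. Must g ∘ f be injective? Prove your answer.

not injective

No. Take X = Y = Z = {1, 2}, f = identity (injective), and g(x) = 1 for every x.
Then (g ∘ f)(1) = 1 = (g ∘ f)(2) with 1 ≠ 2, so g ∘ f is not injective.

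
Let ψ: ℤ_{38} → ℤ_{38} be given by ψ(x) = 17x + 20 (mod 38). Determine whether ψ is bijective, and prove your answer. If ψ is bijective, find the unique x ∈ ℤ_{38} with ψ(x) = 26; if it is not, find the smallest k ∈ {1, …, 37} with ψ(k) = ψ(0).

Suppose ψ(x_1) = ψ(x_2) in ℤ_{38}. Then 17x_1 + 20 ≡ 17x_2 + 20 (mod 38), therefore 17(x_1 − x_2) ≡ 0 (mod 38).
Since gcd(17, 38) = 1, 17 is invertible modulo 38, so x_1 − x_2 ≡ 0 (mod 38), i.e. x_1 = x_2.
We now compute 17⁻¹ mod 38 explicitly. Euclid's algorithm: 38 = 2·17 + 4, 17 = 4·4 + 1; back-substituting gives 1 = 9·17 − 4·38, so 17⁻¹ ≡ 9 (mod 38).
For any y ∈ ℤ_{38}, x = 9(y − 20) mod 38 satisfies ψ(x) = 17·9(y − 20) + 20 ≡ y (since 17·9 ≡ 1 mod 38). So every y has a preimage.
Therefore ψ is bijective.
Since ψ is bijective, we find ψ⁻¹(26): we need 17x ≡ 26 − 20 ≡ 6 (mod 38). Using 17⁻¹ = 9: x ≡ 9·6 = 54 = 1·38 + 16, so x = 16.
Check: ψ(16) = 17·16 + 20 = 292 = 7·38 + 26 ≡ 26 (mod 38).

16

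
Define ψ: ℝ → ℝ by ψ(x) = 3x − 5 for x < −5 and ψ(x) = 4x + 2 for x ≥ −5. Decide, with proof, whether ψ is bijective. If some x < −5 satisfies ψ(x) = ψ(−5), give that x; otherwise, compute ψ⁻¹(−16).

Both pieces are strictly increasing (slopes 3 and 4), so each is injective on its own interval.
The left piece maps (−∞, −5) onto (−∞, −20); the right piece maps [−5, ∞) onto [−18, ∞).
The images leave a gap (−20 has no preimage), so ψ is not surjective, hence not bijective.
Because the two images are disjoint, no x < −5 has ψ(x) = ψ(−5), so we compute ψ⁻¹(−16): −16 lies in [−18, ∞), so solve 4x + 2 = −16: x = (−16 − 2)/4 = −9/2.

-9/2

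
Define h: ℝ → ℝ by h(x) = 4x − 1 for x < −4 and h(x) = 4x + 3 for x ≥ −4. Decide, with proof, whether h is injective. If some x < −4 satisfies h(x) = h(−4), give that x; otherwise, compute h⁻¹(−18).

-17/4

Both pieces are strictly increasing (slopes 4 and 4), so each is injective on its own interval.
The left piece maps (−∞, −4) onto (−∞, −17); the right piece maps [−4, ∞) onto [−13, ∞).
These images are disjoint, so no value is attained by both pieces. Hence h is injective.
Because the two images are disjoint, no x < −4 has h(x) = h(−4), so we compute h⁻¹(−18): −18 lies in (−∞, −17), so solve 4x − 1 = −18: x = (−18 + 1)/4 = −17/4.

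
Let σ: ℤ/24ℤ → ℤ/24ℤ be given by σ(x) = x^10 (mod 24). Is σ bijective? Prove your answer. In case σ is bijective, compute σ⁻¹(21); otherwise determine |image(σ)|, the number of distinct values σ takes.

σ(2): Repeated squaring mod 24: 2^1 ≡ 2, 2^2 ≡ 2² = 4, 2^4 ≡ 4² = 16, 2^8 ≡ 16² = 256 ≡ 16. Since 10 = 8 + 2, 2^10 ≡ 16·4: 16·4 = 64 ≡ 16. So 2^10 ≡ 16 (mod 24).
σ(4): Repeated squaring mod 24: 4^1 ≡ 4, 4^2 ≡ 4² = 16, 4^4 ≡ 16² = 256 ≡ 16, 4^8 ≡ 16² = 256 ≡ 16. Since 10 = 8 + 2, 4^10 ≡ 16·16: 16·16 = 256 ≡ 16. So 4^10 ≡ 16 (mod 24).
So σ(2) = σ(4) = 16 while 2 ≠ 4, therefore σ is not injective, hence not bijective.
Since σ is not bijective, we determine |image(σ)|. Computing x^10 mod 24 for each x (by repeated squaring, reducing mod 24 at every step), the values σ(0), σ(1), …, σ(23) are: 0, 1, 16, 9, 16, 1, 0, 1, 16, 9, 16, 1, 0, 1, 16, 9, 16, 1, 0, 1, 16, 9, 16, 1.
The distinct values are {0, 1, 9, 16}; there are 4 of them.

4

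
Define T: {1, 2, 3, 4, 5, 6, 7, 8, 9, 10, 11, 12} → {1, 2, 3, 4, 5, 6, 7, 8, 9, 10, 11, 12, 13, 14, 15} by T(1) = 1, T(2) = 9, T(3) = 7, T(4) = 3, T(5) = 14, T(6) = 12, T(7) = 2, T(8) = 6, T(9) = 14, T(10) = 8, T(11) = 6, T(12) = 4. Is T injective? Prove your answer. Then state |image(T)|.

T(5) = 14 = T(9) with 5 ≠ 9, so T is not injective.
The image of T is {1, 2, 3, 4, 6, 7, 8, 9, 12, 14}, which has 10 elements.

10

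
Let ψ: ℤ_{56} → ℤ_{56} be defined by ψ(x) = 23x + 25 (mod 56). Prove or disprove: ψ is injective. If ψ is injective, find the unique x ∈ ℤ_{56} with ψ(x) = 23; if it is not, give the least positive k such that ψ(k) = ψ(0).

34

Recall that ψ is injective when ψ(x_1) = ψ(x_2) forces x_1 = x_2.
Suppose ψ(x_1) = ψ(x_2) in ℤ_{56}. Then 23x_1 + 25 ≡ 23x_2 + 25 (mod 56), so 23(x_1 − x_2) ≡ 0 (mod 56).
Since gcd(23, 56) = 1, 23 is invertible modulo 56, thus x_1 − x_2 ≡ 0 (mod 56), i.e. x_1 = x_2.
Thus ψ is injective.
We now compute 23⁻¹ mod 56 explicitly. Euclid's algorithm: 56 = 2·23 + 10, 23 = 2·10 + 3, 10 = 3·3 + 1; back-substituting gives 1 = 39·23 − 16·56, so 23⁻¹ ≡ 39 (mod 56).
Since ψ is injective, we compute ψ⁻¹(23): solve 23x + 25 ≡ 23 (mod 56), i.e. 23x ≡ 54 (mod 56).
Multiplying by 23⁻¹ = 39 gives x ≡ 39·54 = 2106 = 37·56 + 34 ≡ 34 (mod 56).
Check: ψ(34) = 23·34 + 25 = 807 = 14·56 + 23 ≡ 23 (mod 56).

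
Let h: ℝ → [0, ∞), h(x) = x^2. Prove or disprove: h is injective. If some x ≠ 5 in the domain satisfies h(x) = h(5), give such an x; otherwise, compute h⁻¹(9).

h(5) = 25 = (−5)^2 = h(−5) (since 2 is even), with 5 ≠ −5. So h is not injective.
For the follow-up, such an x exists: taking x = −5 ∈ ℝ gives h(−5) = 25 = h(5) with −5 ≠ 5.

-5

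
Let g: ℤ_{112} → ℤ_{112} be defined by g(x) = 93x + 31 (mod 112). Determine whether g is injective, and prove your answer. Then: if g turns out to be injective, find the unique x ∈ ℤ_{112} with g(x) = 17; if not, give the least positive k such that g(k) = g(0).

Suppose g(a) = g(b) in ℤ_{112}. Then 93a + 31 ≡ 93b + 31 (mod 112), hence 93(a − b) ≡ 0 (mod 112).
Since gcd(93, 112) = 1, 93 is invertible modulo 112, therefore a − b ≡ 0 (mod 112), i.e. a = b.
Thus g is injective.
We now compute 93⁻¹ mod 112 explicitly. Euclid's algorithm: 112 = 1·93 + 19, 93 = 4·19 + 17, 19 = 1·17 + 2, 17 = 8·2 + 1; back-substituting gives 1 = 53·93 − 44·112, so 93⁻¹ ≡ 53 (mod 112).
Since g is injective, we compute g⁻¹(17): solve 93x + 31 ≡ 17 (mod 112), i.e. 93x ≡ 98 (mod 112).
Multiplying by 93⁻¹ = 53 gives x ≡ 53·98 = 5194 = 46·112 + 42 ≡ 42 (mod 112).
Check: g(42) = 93·42 + 31 = 3937 = 35·112 + 17 ≡ 17 (mod 112).

42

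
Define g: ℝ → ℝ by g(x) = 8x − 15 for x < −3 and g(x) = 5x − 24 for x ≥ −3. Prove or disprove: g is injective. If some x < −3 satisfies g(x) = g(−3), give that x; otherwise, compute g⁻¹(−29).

Both pieces are strictly increasing (slopes 8 and 5), so each is injective on its own interval.
The left piece maps (−∞, −3) onto (−∞, −39); the right piece maps [−3, ∞) onto [−39, ∞).
These images are disjoint, so no value is attained by both pieces. So g is injective.
Because the two images are disjoint, no x < −3 has g(x) = g(−3), so we compute g⁻¹(−29): −29 lies in [−39, ∞), so solve 5x − 24 = −29: x = (−29 + 24)/5 = −1.

-1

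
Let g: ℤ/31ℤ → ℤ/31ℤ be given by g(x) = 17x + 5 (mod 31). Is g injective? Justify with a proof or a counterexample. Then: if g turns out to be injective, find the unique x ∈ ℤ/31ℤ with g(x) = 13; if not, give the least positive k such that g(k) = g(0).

26

Suppose g(s) = g(t) in ℤ/31ℤ. Then 17s + 5 ≡ 17t + 5 (mod 31), thus 17(s − t) ≡ 0 (mod 31).
Since gcd(17, 31) = 1, 17 is invertible modulo 31, hence s − t ≡ 0 (mod 31), i.e. s = t.
Therefore g is injective.
We now compute 17⁻¹ mod 31 explicitly. Euclid's algorithm: 31 = 1·17 + 14, 17 = 1·14 + 3, 14 = 4·3 + 2, 3 = 1·2 + 1; back-substituting gives 1 = 11·17 − 6·31, so 17⁻¹ ≡ 11 (mod 31).
Since g is injective, we find g⁻¹(13): we need 17x ≡ 13 − 5 ≡ 8 (mod 31). Using 17⁻¹ = 11: x ≡ 11·8 = 88 = 2·31 + 26, so x = 26.
Check: g(26) = 17·26 + 5 = 447 = 14·31 + 13 ≡ 13 (mod 31).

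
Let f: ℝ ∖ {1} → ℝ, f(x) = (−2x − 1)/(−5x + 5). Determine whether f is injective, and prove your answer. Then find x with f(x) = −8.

13/14

Suppose f(a) = f(b). Cross-multiplying: (−2a − 1)(−5b + 5) = (−2b − 1)(−5a + 5).
Expanding both sides and cancelling the symmetric terms leaves −15·(a − b) = 0. Since −15 ≠ 0, a = b. Thus f is injective.
Solving f(x) = −8: cross-multiplying gives −2x − 1 = −8(−5x + 5), which rearranges to −42x = −39, so x = 13/14.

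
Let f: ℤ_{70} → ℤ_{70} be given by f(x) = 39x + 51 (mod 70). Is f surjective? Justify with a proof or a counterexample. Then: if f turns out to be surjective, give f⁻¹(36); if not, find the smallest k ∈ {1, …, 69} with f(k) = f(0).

5

Since gcd(39, 70) = 1, 39 is invertible modulo 70. Euclid's algorithm: 70 = 1·39 + 31, 39 = 1·31 + 8, 31 = 3·8 + 7, 8 = 1·7 + 1; back-substituting gives 1 = 9·39 − 5·70, so 39⁻¹ ≡ 9 (mod 70).
For any y ∈ ℤ_{70}, x = 9(y − 51) mod 70 satisfies f(x) = 39·9(y − 51) + 51 ≡ y (since 39·9 ≡ 1 mod 70). So every y has a preimage.
So f is surjective.
Since f is surjective, we compute f⁻¹(36): solve 39x + 51 ≡ 36 (mod 70), i.e. 39x ≡ 55 (mod 70).
Multiplying by 39⁻¹ = 9 gives x ≡ 9·55 = 495 = 7·70 + 5 ≡ 5 (mod 70).
Check: f(5) = 39·5 + 51 = 246 = 3·70 + 36 ≡ 36 (mod 70).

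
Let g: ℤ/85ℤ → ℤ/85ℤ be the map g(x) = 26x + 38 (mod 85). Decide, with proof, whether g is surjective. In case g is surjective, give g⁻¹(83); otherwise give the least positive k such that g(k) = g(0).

Since gcd(26, 85) = 1, 26 is invertible modulo 85. Euclid's algorithm: 85 = 3·26 + 7, 26 = 3·7 + 5, 7 = 1·5 + 2, 5 = 2·2 + 1; back-substituting gives 1 = 36·26 − 11·85, so 26⁻¹ ≡ 36 (mod 85).
For any y ∈ ℤ/85ℤ, x = 36(y − 38) mod 85 satisfies g(x) = 26·36(y − 38) + 38 ≡ y (since 26·36 ≡ 1 mod 85). So every y has a preimage.
So g is surjective.
Since g is surjective, we compute g⁻¹(83): solve 26x + 38 ≡ 83 (mod 85), i.e. 26x ≡ 45 (mod 85).
Multiplying by 26⁻¹ = 36 gives x ≡ 36·45 = 1620 = 19·85 + 5 ≡ 5 (mod 85).
Check: g(5) = 26·5 + 38 = 168 = 1·85 + 83 ≡ 83 (mod 85).

5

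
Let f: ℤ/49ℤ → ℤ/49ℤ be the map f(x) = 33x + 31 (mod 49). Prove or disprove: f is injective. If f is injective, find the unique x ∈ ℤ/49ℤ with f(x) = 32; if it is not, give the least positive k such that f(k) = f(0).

3

Suppose f(x_1) = f(x_2) in ℤ/49ℤ. Then 33x_1 + 31 ≡ 33x_2 + 31 (mod 49), therefore 33(x_1 − x_2) ≡ 0 (mod 49).
Since gcd(33, 49) = 1, 33 is invertible modulo 49, thus x_1 − x_2 ≡ 0 (mod 49), i.e. x_1 = x_2.
So f is injective.
We now compute 33⁻¹ mod 49 explicitly. Euclid's algorithm: 49 = 1·33 + 16, 33 = 2·16 + 1; back-substituting gives 1 = 3·33 − 2·49, so 33⁻¹ ≡ 3 (mod 49).
Since f is injective, we find f⁻¹(32): we need 33x ≡ 32 − 31 ≡ 1 (mod 49). Using 33⁻¹ = 3: x ≡ 3·1 = 3, so x = 3.
Check: f(3) = 33·3 + 31 = 130 = 2·49 + 32 ≡ 32 (mod 49).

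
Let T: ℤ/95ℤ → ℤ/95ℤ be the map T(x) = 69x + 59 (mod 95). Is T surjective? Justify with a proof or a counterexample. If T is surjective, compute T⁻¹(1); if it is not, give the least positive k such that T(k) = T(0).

68

Since gcd(69, 95) = 1, 69 is invertible modulo 95. Euclid's algorithm: 95 = 1·69 + 26, 69 = 2·26 + 17, 26 = 1·17 + 9, 17 = 1·9 + 8, 9 = 1·8 + 1; back-substituting gives 1 = 84·69 − 61·95, so 69⁻¹ ≡ 84 (mod 95).
For any y ∈ ℤ/95ℤ, x = 84(y − 59) mod 95 satisfies T(x) = 69·84(y − 59) + 59 ≡ y (since 69·84 ≡ 1 mod 95). So every y has a preimage.
Thus T is surjective.
Since T is surjective, we find T⁻¹(1): we need 69x ≡ 1 − 59 ≡ 37 (mod 95). Using 69⁻¹ = 84: x ≡ 84·37 = 3108 = 32·95 + 68, so x = 68.
Check: T(68) = 69·68 + 59 = 4751 = 50·95 + 1 ≡ 1 (mod 95).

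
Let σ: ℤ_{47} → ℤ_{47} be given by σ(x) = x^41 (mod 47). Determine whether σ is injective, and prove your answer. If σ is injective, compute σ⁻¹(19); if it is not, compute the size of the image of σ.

Since 47 is prime, the nonzero elements of ℤ_{47} form a cyclic group of order 46.
As gcd(41, 46) = 1, raising to the 41st power is a bijection on this group: if s^41 ≡ t^41 then (st^{−1})^41 = 1, and the only element of order dividing gcd(41, 46) = 1 is 1, so s = t.
With σ(0) = 0 this makes σ injective on all of ℤ_{47}, hence bijective (finite equal-size domain and codomain). In particular σ is injective.
Since σ is injective, we find the preimage of 19. The inverse of x ↦ x^41 on (ℤ_{47})^× is x ↦ x^9, because 41·9 = 369 = 8·46 + 1 ≡ 1 (mod 46) and x^{46} = 1 for x ≠ 0 (Fermat). So σ⁻¹(19) = 19^9 mod 47.
Repeated squaring mod 47: 19^1 ≡ 19, 19^2 ≡ 19² = 361 ≡ 32, 19^4 ≡ 32² = 1024 ≡ 37, 19^8 ≡ 37² = 1369 ≡ 6. Since 9 = 8 + 1, 19^9 ≡ 6·19: 6·19 = 114 ≡ 20. So 19^9 ≡ 20 (mod 47).
Hence σ⁻¹(19) = 20.

20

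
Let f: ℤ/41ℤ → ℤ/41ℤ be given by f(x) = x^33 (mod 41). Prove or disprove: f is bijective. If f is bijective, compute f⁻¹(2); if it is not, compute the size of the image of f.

Since 41 is prime, the nonzero elements of ℤ/41ℤ form a cyclic group of order 40.
As gcd(33, 40) = 1, raising to the 33rd power is a bijection on this group: if a^33 ≡ b^33 then (ab^{−1})^33 = 1, and the only element of order dividing gcd(33, 40) = 1 is 1, so a = b.
With f(0) = 0 this makes f injective on all of ℤ/41ℤ, hence bijective (finite equal-size domain and codomain). In particular f is bijective.
Since f is bijective, we find the preimage of 2. The inverse of x ↦ x^33 on (ℤ/41ℤ)^× is x ↦ x^17, because 33·17 = 561 = 14·40 + 1 ≡ 1 (mod 40) and x^{40} = 1 for x ≠ 0 (Fermat). So f⁻¹(2) = 2^17 mod 41.
Repeated squaring mod 41: 2^1 ≡ 2, 2^2 ≡ 2² = 4, 2^4 ≡ 4² = 16, 2^8 ≡ 16² = 256 ≡ 10, 2^16 ≡ 10² = 100 ≡ 18. Since 17 = 16 + 1, 2^17 ≡ 18·2: 18·2 = 36. So 2^17 ≡ 36 (mod 41).
Hence f⁻¹(2) = 36.

36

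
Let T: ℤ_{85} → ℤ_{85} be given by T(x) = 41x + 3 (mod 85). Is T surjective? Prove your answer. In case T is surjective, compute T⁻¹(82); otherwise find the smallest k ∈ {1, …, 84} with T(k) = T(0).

4

Recall: T is surjective if every y in the codomain equals T(x) for some x in the domain.
Since gcd(41, 85) = 1, 41 is invertible modulo 85. Euclid's algorithm: 85 = 2·41 + 3, 41 = 13·3 + 2, 3 = 1·2 + 1; back-substituting gives 1 = 56·41 − 27·85, so 41⁻¹ ≡ 56 (mod 85).
Then y ↦ 56(y − 3) is a two-sided inverse to T, so every y ∈ ℤ_{85} has a preimage.
Hence T is surjective.
Since T is surjective, we find T⁻¹(82): we need 41x ≡ 82 − 3 ≡ 79 (mod 85). Using 41⁻¹ = 56: x ≡ 56·79 = 4424 = 52·85 + 4, so x = 4.
Check: T(4) = 41·4 + 3 = 167 = 1·85 + 82 ≡ 82 (mod 85).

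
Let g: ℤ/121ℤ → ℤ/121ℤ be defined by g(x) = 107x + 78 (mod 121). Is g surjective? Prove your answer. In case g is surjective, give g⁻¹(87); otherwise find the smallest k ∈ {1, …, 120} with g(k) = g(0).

8

By definition, surjectivity means every element of the codomain has a preimage under g.
Since gcd(107, 121) = 1, 107 is invertible modulo 121. Euclid's algorithm: 121 = 1·107 + 14, 107 = 7·14 + 9, 14 = 1·9 + 5, 9 = 1·5 + 4, 5 = 1·4 + 1; back-substituting gives 1 = 95·107 − 84·121, so 107⁻¹ ≡ 95 (mod 121).
Then y ↦ 95(y − 78) is a two-sided inverse to g, so every y ∈ ℤ/121ℤ has a preimage.
Hence g is surjective.
Since g is surjective, we compute g⁻¹(87): solve 107x + 78 ≡ 87 (mod 121), i.e. 107x ≡ 9 (mod 121).
Multiplying by 107⁻¹ = 95 gives x ≡ 95·9 = 855 = 7·121 + 8 ≡ 8 (mod 121).
Check: g(8) = 107·8 + 78 = 934 = 7·121 + 87 ≡ 87 (mod 121).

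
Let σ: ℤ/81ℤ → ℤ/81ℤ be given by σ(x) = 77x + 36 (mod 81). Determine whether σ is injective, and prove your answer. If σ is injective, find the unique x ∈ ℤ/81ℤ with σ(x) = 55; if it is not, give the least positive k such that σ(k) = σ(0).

Suppose σ(s) = σ(t) in ℤ/81ℤ. Then 77s + 36 ≡ 77t + 36 (mod 81), therefore 77(s − t) ≡ 0 (mod 81).
Since gcd(77, 81) = 1, 77 is invertible modulo 81, therefore s − t ≡ 0 (mod 81), i.e. s = t.
Therefore σ is injective.
We now compute 77⁻¹ mod 81 explicitly. Euclid's algorithm: 81 = 1·77 + 4, 77 = 19·4 + 1; back-substituting gives 1 = 20·77 − 19·81, so 77⁻¹ ≡ 20 (mod 81).
Since σ is injective, we find σ⁻¹(55): we need 77x ≡ 55 − 36 ≡ 19 (mod 81). Using 77⁻¹ = 20: x ≡ 20·19 = 380 = 4·81 + 56, so x = 56.
Check: σ(56) = 77·56 + 36 = 4348 = 53·81 + 55 ≡ 55 (mod 81).

56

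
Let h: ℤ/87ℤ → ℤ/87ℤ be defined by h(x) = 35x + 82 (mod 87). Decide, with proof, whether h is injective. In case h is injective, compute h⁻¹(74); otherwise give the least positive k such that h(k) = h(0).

Recall: h is injective if h(a) = h(b) implies a = b.
If h(a) = h(b), then 35a ≡ 35b (mod 87). Because gcd(35, 87) = 1, we may cancel 35 to get a ≡ b (mod 87).
Thus h is injective.
We now compute 35⁻¹ mod 87 explicitly. Euclid's algorithm: 87 = 2·35 + 17, 35 = 2·17 + 1; back-substituting gives 1 = 5·35 − 2·87, so 35⁻¹ ≡ 5 (mod 87).
Since h is injective, we find h⁻¹(74): we need 35x ≡ 74 − 82 ≡ 79 (mod 87). Using 35⁻¹ = 5: x ≡ 5·79 = 395 = 4·87 + 47, so x = 47.
Check: h(47) = 35·47 + 82 = 1727 = 19·87 + 74 ≡ 74 (mod 87).

47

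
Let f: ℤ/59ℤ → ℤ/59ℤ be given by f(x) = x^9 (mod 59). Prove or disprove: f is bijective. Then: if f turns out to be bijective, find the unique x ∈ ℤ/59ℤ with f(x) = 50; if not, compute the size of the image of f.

Since 59 is prime, the nonzero elements of ℤ/59ℤ form a cyclic group of order 58.
As gcd(9, 58) = 1, raising to the 9th power is a bijection on this group: if s^9 ≡ t^9 then (st^{−1})^9 = 1, and the only element of order dividing gcd(9, 58) = 1 is 1, so s = t.
With f(0) = 0 this makes f injective on all of ℤ/59ℤ, hence bijective (finite equal-size domain and codomain). In particular f is bijective.
Since f is bijective, we find the preimage of 50. The inverse of x ↦ x^9 on (ℤ/59ℤ)^× is x ↦ x^13, because 9·13 = 117 = 2·58 + 1 ≡ 1 (mod 58) and x^{58} = 1 for x ≠ 0 (Fermat). So f⁻¹(50) = 50^13 mod 59.
Repeated squaring mod 59: 50^1 ≡ 50, 50^2 ≡ 50² = 2500 ≡ 22, 50^4 ≡ 22² = 484 ≡ 12, 50^8 ≡ 12² = 144 ≡ 26. Since 13 = 8 + 4 + 1, 50^13 ≡ 26·12·50: 26·12 = 312 ≡ 17, then 17·50 = 850 ≡ 24. So 50^13 ≡ 24 (mod 59).
Hence f⁻¹(50) = 24.

24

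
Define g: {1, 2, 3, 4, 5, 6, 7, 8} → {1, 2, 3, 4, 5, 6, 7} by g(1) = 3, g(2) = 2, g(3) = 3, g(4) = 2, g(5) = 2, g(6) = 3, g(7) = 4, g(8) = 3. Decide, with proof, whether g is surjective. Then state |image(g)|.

No element maps to 1, so g is not surjective.
The image of g is {2, 3, 4}, which has 3 elements.

3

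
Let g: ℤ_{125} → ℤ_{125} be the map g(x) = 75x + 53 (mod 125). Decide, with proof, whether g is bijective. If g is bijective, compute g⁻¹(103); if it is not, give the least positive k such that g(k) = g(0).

5

Recall that injectivity means: for all u, v in the domain, g(u) = g(v) implies u = v.
We have gcd(75, 125) = 25 > 1. Taking u = 0 and v = 5: g(0) = 53 and g(5) = 75·5 + 53 = 428 ≡ 53 (mod 125).
So g(0) = g(5) while 0 ≠ 5, therefore g is not injective, hence not bijective.
Since g is not bijective, we find the least positive k with g(k) = g(0): this means 75k ≡ 0 (mod 125), i.e. 125 ∣ 75k. Since gcd(75, 125) = 25, dividing through by 25 this holds exactly when 5 ∣ 3k, and as gcd(3, 5) = 1, exactly when 5 ∣ k.
The smallest positive such k is 5.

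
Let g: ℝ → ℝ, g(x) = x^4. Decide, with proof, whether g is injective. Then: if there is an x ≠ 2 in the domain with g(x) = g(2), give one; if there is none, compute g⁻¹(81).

-2

g(2) = 16 = (−2)^4 = g(−2) (since 4 is even), with 2 ≠ −2. So g is not injective.
For the follow-up, such an x exists: taking x = −2 ∈ ℝ gives g(−2) = 16 = g(2) with −2 ≠ 2.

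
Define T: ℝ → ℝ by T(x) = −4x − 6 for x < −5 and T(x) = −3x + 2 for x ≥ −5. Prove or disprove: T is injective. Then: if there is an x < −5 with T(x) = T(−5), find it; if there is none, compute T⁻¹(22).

Both pieces are strictly decreasing (slopes −4 and −3), so each is injective on its own interval.
The left piece maps (−∞, −5) onto (14, ∞); the right piece maps [−5, ∞) onto (−∞, 17].
These images overlap. In particular T(−5) = 17 (right piece), and solving −4x − 6 = 17 on the left piece gives x = −23/4 < −5.
So T(−23/4) = T(−5) with −23/4 ≠ −5, and T is not injective. This x = −23/4 is the requested value below −5.

-23/4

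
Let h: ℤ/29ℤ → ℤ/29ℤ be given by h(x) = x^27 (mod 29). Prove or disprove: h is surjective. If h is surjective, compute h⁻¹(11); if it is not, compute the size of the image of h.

Since 29 is prime, the nonzero elements of ℤ/29ℤ form a cyclic group of order 28.
As gcd(27, 28) = 1, raising to the 27th power is a bijection on this group: if u^27 ≡ v^27 then (uv^{−1})^27 = 1, and the only element of order dividing gcd(27, 28) = 1 is 1, so u = v.
With h(0) = 0 this makes h injective on all of ℤ/29ℤ, hence bijective (finite equal-size domain and codomain). In particular h is surjective.
Since h is surjective, we find the preimage of 11. The inverse of x ↦ x^27 on (ℤ/29ℤ)^× is x ↦ x^27, because 27·27 = 729 = 26·28 + 1 ≡ 1 (mod 28) and x^{28} = 1 for x ≠ 0 (Fermat). So h⁻¹(11) = 11^27 mod 29.
Repeated squaring mod 29: 11^1 ≡ 11, 11^2 ≡ 11² = 121 ≡ 5, 11^4 ≡ 5² = 25, 11^8 ≡ 25² = 625 ≡ 16, 11^16 ≡ 16² = 256 ≡ 24. Since 27 = 16 + 8 + 2 + 1, 11^27 ≡ 24·16·5·11: 24·16 = 384 ≡ 7, then 7·5 = 35 ≡ 6, then 6·11 = 66 ≡ 8. So 11^27 ≡ 8 (mod 29).
Hence h⁻¹(11) = 8.

8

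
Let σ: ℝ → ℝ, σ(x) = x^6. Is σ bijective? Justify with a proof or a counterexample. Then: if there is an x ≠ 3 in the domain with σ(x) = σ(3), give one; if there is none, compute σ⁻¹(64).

σ(3) = 729 = (−3)^6 = σ(−3) (since 6 is even), with 3 ≠ −3. So σ is not injective, hence not bijective.
For the follow-up, such an x exists: taking x = −3 ∈ ℝ gives σ(−3) = 729 = σ(3) with −3 ≠ 3.

-3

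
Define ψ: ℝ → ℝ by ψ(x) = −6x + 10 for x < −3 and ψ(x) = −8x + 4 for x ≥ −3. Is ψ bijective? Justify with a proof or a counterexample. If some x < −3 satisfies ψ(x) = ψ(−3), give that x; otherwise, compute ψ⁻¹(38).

Both pieces are strictly decreasing (slopes −6 and −8), so each is injective on its own interval.
The left piece maps (−∞, −3) onto (28, ∞); the right piece maps [−3, ∞) onto (−∞, 28].
Since 28 = 28, the images partition ℝ: ψ is injective and surjective, hence bijective.
Because the two images are disjoint, no x < −3 has ψ(x) = ψ(−3), so we compute ψ⁻¹(38): 38 lies in (28, ∞), so solve −6x + 10 = 38: x = (38 − 10)/(−6) = −14/3.

-14/3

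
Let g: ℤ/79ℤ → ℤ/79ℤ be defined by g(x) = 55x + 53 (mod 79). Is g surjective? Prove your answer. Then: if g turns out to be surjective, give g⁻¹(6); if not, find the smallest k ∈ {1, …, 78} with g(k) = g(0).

Recall that g is surjective if every y in the codomain equals g(x) for some x in the domain.
Since gcd(55, 79) = 1, 55 is invertible modulo 79. Euclid's algorithm: 79 = 1·55 + 24, 55 = 2·24 + 7, 24 = 3·7 + 3, 7 = 2·3 + 1; back-substituting gives 1 = 23·55 − 16·79, so 55⁻¹ ≡ 23 (mod 79).
Then y ↦ 23(y − 53) is a two-sided inverse to g, so every y ∈ ℤ/79ℤ has a preimage.
So g is surjective.
Since g is surjective, we find g⁻¹(6): we need 55x ≡ 6 − 53 ≡ 32 (mod 79). Using 55⁻¹ = 23: x ≡ 23·32 = 736 = 9·79 + 25, so x = 25.
Check: g(25) = 55·25 + 53 = 1428 = 18·79 + 6 ≡ 6 (mod 79).

25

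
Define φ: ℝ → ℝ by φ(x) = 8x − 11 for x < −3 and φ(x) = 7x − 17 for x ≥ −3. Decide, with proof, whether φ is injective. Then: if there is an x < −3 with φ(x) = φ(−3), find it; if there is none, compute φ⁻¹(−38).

-27/8

Both pieces are strictly increasing (slopes 8 and 7), so each is injective on its own interval.
The left piece maps (−∞, −3) onto (−∞, −35); the right piece maps [−3, ∞) onto [−38, ∞).
These images overlap. In particular φ(−3) = −38 (right piece), and solving 8x − 11 = −38 on the left piece gives x = −27/8 < −3.
So φ(−27/8) = φ(−3) with −27/8 ≠ −3, and φ is not injective. This x = −27/8 is the requested value below −3.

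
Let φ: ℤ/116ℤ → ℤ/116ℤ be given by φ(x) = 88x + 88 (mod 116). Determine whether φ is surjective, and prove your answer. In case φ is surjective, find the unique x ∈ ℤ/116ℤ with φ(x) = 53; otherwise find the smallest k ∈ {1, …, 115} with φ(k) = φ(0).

29

Since gcd(88, 116) = 4, we have 88x ≡ 0 (mod 4) for all x, so φ(x) ≡ 0 (mod 4).
But 1 ≢ 0 (mod 4), so 1 ∈ ℤ/116ℤ has no preimage. Therefore φ is not surjective.
Since φ is not surjective, we find the least positive k with φ(k) = φ(0): this means 88k ≡ 0 (mod 116), i.e. 116 ∣ 88k. Since gcd(88, 116) = 4, dividing through by 4 this holds exactly when 29 ∣ 22k, and as gcd(22, 29) = 1, exactly when 29 ∣ k.
The smallest positive such k is 29.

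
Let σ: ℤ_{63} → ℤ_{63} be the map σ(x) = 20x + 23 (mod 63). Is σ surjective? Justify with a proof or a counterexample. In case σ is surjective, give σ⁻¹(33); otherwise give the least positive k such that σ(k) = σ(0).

32

Recall: σ is surjective if every y in the codomain equals σ(x) for some x in the domain.
Since gcd(20, 63) = 1, 20 is invertible modulo 63. Euclid's algorithm: 63 = 3·20 + 3, 20 = 6·3 + 2, 3 = 1·2 + 1; back-substituting gives 1 = 41·20 − 13·63, so 20⁻¹ ≡ 41 (mod 63).
For any y ∈ ℤ_{63}, x = 41(y − 23) mod 63 satisfies σ(x) = 20·41(y − 23) + 23 ≡ y (since 20·41 ≡ 1 mod 63). So every y has a preimage.
Therefore σ is surjective.
Since σ is surjective, we find σ⁻¹(33): we need 20x ≡ 33 − 23 ≡ 10 (mod 63). Using 20⁻¹ = 41: x ≡ 41·10 = 410 = 6·63 + 32, so x = 32.
Check: σ(32) = 20·32 + 23 = 663 = 10·63 + 33 ≡ 33 (mod 63).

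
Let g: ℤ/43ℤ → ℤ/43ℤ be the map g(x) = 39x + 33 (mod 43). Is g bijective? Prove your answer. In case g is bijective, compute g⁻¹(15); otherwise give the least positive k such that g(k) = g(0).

By definition, injectivity means: for all s, t in the domain, g(s) = g(t) implies s = t.
If g(s) = g(t), then 39s ≡ 39t (mod 43). Because gcd(39, 43) = 1, we may cancel 39 to get s ≡ t (mod 43).
We now compute 39⁻¹ mod 43 explicitly. Euclid's algorithm: 43 = 1·39 + 4, 39 = 9·4 + 3, 4 = 1·3 + 1; back-substituting gives 1 = 32·39 − 29·43, so 39⁻¹ ≡ 32 (mod 43).
For any y ∈ ℤ/43ℤ, x = 32(y − 33) mod 43 satisfies g(x) = 39·32(y − 33) + 33 ≡ y (since 39·32 ≡ 1 mod 43). So every y has a preimage.
Therefore g is bijective.
Since g is bijective, we compute g⁻¹(15): solve 39x + 33 ≡ 15 (mod 43), i.e. 39x ≡ 25 (mod 43).
Multiplying by 39⁻¹ = 32 gives x ≡ 32·25 = 800 = 18·43 + 26 ≡ 26 (mod 43).
Check: g(26) = 39·26 + 33 = 1047 = 24·43 + 15 ≡ 15 (mod 43).

26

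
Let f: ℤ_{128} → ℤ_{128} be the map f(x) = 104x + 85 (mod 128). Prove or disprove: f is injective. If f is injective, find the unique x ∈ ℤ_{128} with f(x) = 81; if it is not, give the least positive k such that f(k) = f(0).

16

Recall: injectivity means: for all x_1, x_2 in the domain, f(x_1) = f(x_2) implies x_1 = x_2.
We have gcd(104, 128) = 8 > 1. Taking x_1 = 0 and x_2 = 16: f(0) = 85 and f(16) = 104·16 + 85 = 1749 ≡ 85 (mod 128).
So f(0) = f(16) while 0 ≠ 16, therefore f is not injective.
Since f is not injective, we find the least positive k with f(k) = f(0): this means 104k ≡ 0 (mod 128), i.e. 128 ∣ 104k. Since gcd(104, 128) = 8, dividing through by 8 this holds exactly when 16 ∣ 13k, and as gcd(13, 16) = 1, exactly when 16 ∣ k.
The smallest positive such k is 16.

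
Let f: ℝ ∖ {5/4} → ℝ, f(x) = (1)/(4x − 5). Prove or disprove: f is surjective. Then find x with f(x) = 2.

If f(x) = 0, cross-multiplying gives 4(1) = 0(4x − 5), which simplifies to 4 = 0 — false.  So 0 has no preimage and f is not surjective.
Solving f(x) = 2: cross-multiplying gives 1 = 2(4x − 5), which rearranges to −8x = −11, so x = 11/8.

11/8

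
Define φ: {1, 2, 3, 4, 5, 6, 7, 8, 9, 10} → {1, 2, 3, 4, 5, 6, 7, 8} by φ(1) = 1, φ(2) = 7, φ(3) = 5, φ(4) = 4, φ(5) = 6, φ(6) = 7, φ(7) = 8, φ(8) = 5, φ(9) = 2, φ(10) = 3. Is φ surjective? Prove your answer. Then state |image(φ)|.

Every element of the codomain has a preimage: 1 = φ(1), 2 = φ(9), 3 = φ(10), 4 = φ(4), 5 = φ(3), 6 = φ(5), 7 = φ(2), 8 = φ(7).
Thus φ is surjective.
The image of φ is {1, 2, 3, 4, 5, 6, 7, 8}, which has 8 elements.

8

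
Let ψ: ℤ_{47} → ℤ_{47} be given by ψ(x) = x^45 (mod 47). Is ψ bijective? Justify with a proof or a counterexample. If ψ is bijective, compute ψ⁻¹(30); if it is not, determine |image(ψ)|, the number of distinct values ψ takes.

11

Since 47 is prime, the nonzero elements of ℤ_{47} form a cyclic group of order 46.
As gcd(45, 46) = 1, raising to the 45th power is a bijection on this group: if s^45 ≡ t^45 then (st^{−1})^45 = 1, and the only element of order dividing gcd(45, 46) = 1 is 1, so s = t.
With ψ(0) = 0 this makes ψ injective on all of ℤ_{47}, hence bijective (finite equal-size domain and codomain). In particular ψ is bijective.
Since ψ is bijective, we find the preimage of 30. The inverse of x ↦ x^45 on (ℤ_{47})^× is x ↦ x^45, because 45·45 = 2025 = 44·46 + 1 ≡ 1 (mod 46) and x^{46} = 1 for x ≠ 0 (Fermat). So ψ⁻¹(30) = 30^45 mod 47.
Repeated squaring mod 47: 30^1 ≡ 30, 30^2 ≡ 30² = 900 ≡ 7, 30^4 ≡ 7² = 49 ≡ 2, 30^8 ≡ 2² = 4, 30^16 ≡ 4² = 16, 30^32 ≡ 16² = 256 ≡ 21. Since 45 = 32 + 8 + 4 + 1, 30^45 ≡ 21·4·2·30: 21·4 = 84 ≡ 37, then 37·2 = 74 ≡ 27, then 27·30 = 810 ≡ 11. So 30^45 ≡ 11 (mod 47).
Hence ψ⁻¹(30) = 11.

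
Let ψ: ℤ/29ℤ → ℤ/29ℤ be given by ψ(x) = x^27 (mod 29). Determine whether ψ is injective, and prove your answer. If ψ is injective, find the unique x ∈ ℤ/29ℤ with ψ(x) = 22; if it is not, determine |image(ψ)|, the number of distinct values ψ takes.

4

Since 29 is prime, the nonzero elements of ℤ/29ℤ form a cyclic group of order 28.
As gcd(27, 28) = 1, raising to the 27th power is a bijection on this group: if a^27 ≡ b^27 then (ab^{−1})^27 = 1, and the only element of order dividing gcd(27, 28) = 1 is 1, so a = b.
With ψ(0) = 0 this makes ψ injective on all of ℤ/29ℤ, hence bijective (finite equal-size domain and codomain). In particular ψ is injective.
Since ψ is injective, we find the preimage of 22. The inverse of x ↦ x^27 on (ℤ/29ℤ)^× is x ↦ x^27, because 27·27 = 729 = 26·28 + 1 ≡ 1 (mod 28) and x^{28} = 1 for x ≠ 0 (Fermat). So ψ⁻¹(22) = 22^27 mod 29.
Repeated squaring mod 29: 22^1 ≡ 22, 22^2 ≡ 22² = 484 ≡ 20, 22^4 ≡ 20² = 400 ≡ 23, 22^8 ≡ 23² = 529 ≡ 7, 22^16 ≡ 7² = 49 ≡ 20. Since 27 = 16 + 8 + 2 + 1, 22^27 ≡ 20·7·20·22: 20·7 = 140 ≡ 24, then 24·20 = 480 ≡ 16, then 16·22 = 352 ≡ 4. So 22^27 ≡ 4 (mod 29).
Hence ψ⁻¹(22) = 4.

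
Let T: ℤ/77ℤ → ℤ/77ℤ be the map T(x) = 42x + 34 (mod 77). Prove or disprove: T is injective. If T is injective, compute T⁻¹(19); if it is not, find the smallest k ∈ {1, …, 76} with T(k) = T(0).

11

We have gcd(42, 77) = 7 > 1. Taking s = 0 and t = 11: T(0) = 34 and T(11) = 42·11 + 34 = 496 ≡ 34 (mod 77).
So T(0) = T(11) while 0 ≠ 11, so T is not injective.
Since T is not injective, we find the least positive k with T(k) = T(0): this means 42k ≡ 0 (mod 77), i.e. 77 ∣ 42k. Since gcd(42, 77) = 7, dividing through by 7 this holds exactly when 11 ∣ 6k, and as gcd(6, 11) = 1, exactly when 11 ∣ k.
The smallest positive such k is 11.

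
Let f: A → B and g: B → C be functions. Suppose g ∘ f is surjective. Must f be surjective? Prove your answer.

No. Take A = {1, 2, 3}, B = {1, 2, 3, 4, 5}, C = {1}, f(a) = 1 for every a ∈ A, and g(b) = 1 for every b ∈ B.
Then g ∘ f is surjective onto {1}, but 5 ∈ B has no preimage under f, so f is not surjective.

not surjective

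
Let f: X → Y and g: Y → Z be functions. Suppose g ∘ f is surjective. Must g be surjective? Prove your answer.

Let c ∈ Z. Since g ∘ f is surjective, some a ∈ X has g(f(a)) = c. Then b = f(a) ∈ Y satisfies g(b) = c. So g is surjective.

surjective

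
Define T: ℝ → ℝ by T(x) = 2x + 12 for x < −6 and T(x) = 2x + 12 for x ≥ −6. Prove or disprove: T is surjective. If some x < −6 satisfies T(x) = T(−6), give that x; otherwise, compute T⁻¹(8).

-2

Both pieces are strictly increasing (slopes 2 and 2), so each is injective on its own interval.
The left piece maps (−∞, −6) onto (−∞, 0); the right piece maps [−6, ∞) onto [0, ∞).
These images together cover ℝ, so T is surjective.
Because the two images are disjoint, no x < −6 has T(x) = T(−6), so we compute T⁻¹(8): 8 lies in [0, ∞), so solve 2x + 12 = 8: x = (8 − 12)/2 = −2.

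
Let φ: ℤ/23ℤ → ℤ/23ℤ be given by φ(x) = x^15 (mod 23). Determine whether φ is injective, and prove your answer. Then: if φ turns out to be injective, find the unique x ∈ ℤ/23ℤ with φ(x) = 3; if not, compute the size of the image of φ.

Since 23 is prime, the nonzero elements of ℤ/23ℤ form a cyclic group of order 22.
As gcd(15, 22) = 1, raising to the 15th power is a bijection on this group: if u^15 ≡ v^15 then (uv^{−1})^15 = 1, and the only element of order dividing gcd(15, 22) = 1 is 1, so u = v.
With φ(0) = 0 this makes φ injective on all of ℤ/23ℤ, hence bijective (finite equal-size domain and codomain). In particular φ is injective.
Since φ is injective, we find the preimage of 3. The inverse of x ↦ x^15 on (ℤ/23ℤ)^× is x ↦ x^3, because 15·3 = 45 = 2·22 + 1 ≡ 1 (mod 22) and x^{22} = 1 for x ≠ 0 (Fermat). So φ⁻¹(3) = 3^3 mod 23.
Repeated squaring mod 23: 3^1 ≡ 3, 3^2 ≡ 3² = 9. Since 3 = 2 + 1, 3^3 ≡ 9·3: 9·3 = 27 ≡ 4. So 3^3 ≡ 4 (mod 23).
Hence φ⁻¹(3) = 4.

4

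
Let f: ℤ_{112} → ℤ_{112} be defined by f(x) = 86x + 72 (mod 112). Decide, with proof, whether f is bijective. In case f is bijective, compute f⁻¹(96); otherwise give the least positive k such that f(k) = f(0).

56

Recall: f is injective when f(u) = f(v) forces u = v.
We have gcd(86, 112) = 2 > 1. Taking u = 0 and v = 56: f(0) = 72 and f(56) = 86·56 + 72 = 4888 ≡ 72 (mod 112).
So f(0) = f(56) while 0 ≠ 56, thus f is not injective, hence not bijective.
Since f is not bijective, we find the least positive k with f(k) = f(0): this means 86k ≡ 0 (mod 112), i.e. 112 ∣ 86k. Since gcd(86, 112) = 2, dividing through by 2 this holds exactly when 56 ∣ 43k, and as gcd(43, 56) = 1, exactly when 56 ∣ k.
The smallest positive such k is 56.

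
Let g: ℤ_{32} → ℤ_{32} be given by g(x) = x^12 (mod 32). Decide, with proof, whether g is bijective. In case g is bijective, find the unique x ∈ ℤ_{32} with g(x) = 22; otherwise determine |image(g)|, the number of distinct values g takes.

3

g(0) = 0^12 = 0.
g(2): Repeated squaring mod 32: 2^1 ≡ 2, 2^2 ≡ 2² = 4, 2^4 ≡ 4² = 16, 2^8 ≡ 16² = 256 ≡ 0. Since 12 = 8 + 4, 2^12 ≡ 0·16: 0·16 = 0. So 2^12 ≡ 0 (mod 32).
So g(0) = g(2) = 0 while 0 ≠ 2, thus g is not injective, hence not bijective.
Since g is not bijective, we determine |image(g)|. Computing x^12 mod 32 for each x (by repeated squaring, reducing mod 32 at every step), the values g(0), g(1), …, g(31) are: 0, 1, 0, 17, 0, 17, 0, 1, 0, 1, 0, 17, 0, 17, 0, 1, 0, 1, 0, 17, 0, 17, 0, 1, 0, 1, 0, 17, 0, 17, 0, 1.
The distinct values are {0, 1, 17}; there are 3 of them.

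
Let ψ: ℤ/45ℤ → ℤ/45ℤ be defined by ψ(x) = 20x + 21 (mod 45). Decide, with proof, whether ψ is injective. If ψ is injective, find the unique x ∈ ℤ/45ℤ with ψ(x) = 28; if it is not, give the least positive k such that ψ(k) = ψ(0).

9

We have gcd(20, 45) = 5 > 1. Taking x_1 = 0 and x_2 = 9: ψ(0) = 21 and ψ(9) = 20·9 + 21 = 201 ≡ 21 (mod 45).
So ψ(0) = ψ(9) while 0 ≠ 9, thus ψ is not injective.
Since ψ is not injective, we find the least positive k with ψ(k) = ψ(0): this means 20k ≡ 0 (mod 45), i.e. 45 ∣ 20k. Since gcd(20, 45) = 5, dividing through by 5 this holds exactly when 9 ∣ 4k, and as gcd(4, 9) = 1, exactly when 9 ∣ k.
The smallest positive such k is 9.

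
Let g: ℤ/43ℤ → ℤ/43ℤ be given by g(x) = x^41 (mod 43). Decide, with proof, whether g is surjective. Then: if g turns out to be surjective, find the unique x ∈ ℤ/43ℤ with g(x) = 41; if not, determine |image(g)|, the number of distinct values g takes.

Since 43 is prime, the nonzero elements of ℤ/43ℤ form a cyclic group of order 42.
As gcd(41, 42) = 1, raising to the 41st power is a bijection on this group: if a^41 ≡ b^41 then (ab^{−1})^41 = 1, and the only element of order dividing gcd(41, 42) = 1 is 1, so a = b.
With g(0) = 0 this makes g injective on all of ℤ/43ℤ, hence bijective (finite equal-size domain and codomain). In particular g is surjective.
Since g is surjective, we find the preimage of 41. The inverse of x ↦ x^41 on (ℤ/43ℤ)^× is x ↦ x^41, because 41·41 = 1681 = 40·42 + 1 ≡ 1 (mod 42) and x^{42} = 1 for x ≠ 0 (Fermat). So g⁻¹(41) = 41^41 mod 43.
Repeated squaring mod 43: 41^1 ≡ 41, 41^2 ≡ 41² = 1681 ≡ 4, 41^4 ≡ 4² = 16, 41^8 ≡ 16² = 256 ≡ 41, 41^16 ≡ 41² = 1681 ≡ 4, 41^32 ≡ 4² = 16. Since 41 = 32 + 8 + 1, 41^41 ≡ 16·41·41: 16·41 = 656 ≡ 11, then 11·41 = 451 ≡ 21. So 41^41 ≡ 21 (mod 43).
Hence g⁻¹(41) = 21.

21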